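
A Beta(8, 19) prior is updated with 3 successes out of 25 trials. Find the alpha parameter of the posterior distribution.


In the Beta-Binomial conjugate update:
alpha_post = alpha_prior + successes
= 8 + 3
= 11

11


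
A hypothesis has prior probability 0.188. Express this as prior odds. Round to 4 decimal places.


Odds = P(H) / P(not H) = 0.188 / 0.812
= 0.2315

0.2315


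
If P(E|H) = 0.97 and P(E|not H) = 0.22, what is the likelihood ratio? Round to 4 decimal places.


Likelihood ratio = P(E|H) / P(E|not H)
= 0.97 / 0.22
= 4.4091

4.4091


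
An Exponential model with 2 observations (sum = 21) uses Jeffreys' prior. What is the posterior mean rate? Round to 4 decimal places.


Posterior Gamma(2, 21)
E[lambda] = 2/21 = 0.0952

0.0952


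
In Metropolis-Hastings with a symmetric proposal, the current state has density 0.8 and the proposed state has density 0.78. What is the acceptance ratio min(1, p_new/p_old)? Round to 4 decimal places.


Ratio = p_new / p_old = 0.78 / 0.8 = 0.975
Acceptance = min(1, 0.975) = 0.975

0.975


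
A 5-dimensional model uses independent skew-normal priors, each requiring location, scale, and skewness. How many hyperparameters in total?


Per parameter: 3 (location, scale, and skewness).
Total = 5 * 3 = 15

15


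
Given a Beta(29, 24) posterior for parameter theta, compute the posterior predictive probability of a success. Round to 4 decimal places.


For a Beta-Bernoulli model, the predictive probability is the mean:
P(success) = 29/(29+24) = 29/53 = 0.5472

0.5472


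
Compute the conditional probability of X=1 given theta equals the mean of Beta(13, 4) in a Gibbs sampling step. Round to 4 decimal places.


Mean of Beta(13, 4) = 0.7647
P(X=1 | theta=0.7647) = 0.7647

0.7647


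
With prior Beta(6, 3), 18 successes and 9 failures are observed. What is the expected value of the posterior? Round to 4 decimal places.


Posterior = Beta(24, 12)
E[theta] = alpha/(alpha+beta)
= 24/36 = 0.6667

0.6667


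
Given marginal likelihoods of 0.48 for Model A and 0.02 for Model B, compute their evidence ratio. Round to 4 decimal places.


Ratio = ML(A) / ML(B) = 0.48/0.02
= 24.0

24.0


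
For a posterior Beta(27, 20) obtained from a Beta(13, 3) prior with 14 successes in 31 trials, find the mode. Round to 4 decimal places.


Mode = (alpha - 1) / (alpha + beta - 2)
= 26 / 45
= 0.5778

0.5778


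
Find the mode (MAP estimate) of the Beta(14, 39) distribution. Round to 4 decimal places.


For Beta(a,b) with a,b > 1:
Mode = (a-1)/(a+b-2) = (14-1)/(53-2)
= 13/51 = 0.2549

0.2549


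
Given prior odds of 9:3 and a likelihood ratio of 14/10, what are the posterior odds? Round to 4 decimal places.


Posterior odds = prior odds * LR
Prior odds = 9/3 = 3.0
LR = 14/10 = 1.4
Posterior odds = 3.0 * 1.4 = 4.2

4.2


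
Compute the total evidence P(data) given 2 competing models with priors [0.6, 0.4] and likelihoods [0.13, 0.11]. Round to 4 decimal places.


Marginal likelihood = sum P(model_i) * P(data|model_i)
Model 1: 0.6 * 0.13 = 0.078
Model 2: 0.4 * 0.11 = 0.044
Total = 0.122

0.122


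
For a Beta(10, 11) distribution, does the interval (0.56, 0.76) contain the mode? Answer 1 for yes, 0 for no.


Mode of Beta(a,b) = (a-1)/(a+b-2)
= (10-1)/(10+11-2) = 0.4737
Check: 0.56 <= 0.4737 <= 0.76?
Result: 0

0


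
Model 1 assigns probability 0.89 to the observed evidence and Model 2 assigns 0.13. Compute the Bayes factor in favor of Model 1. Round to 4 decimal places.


BF = P(data|M1) / P(data|M2)
= 0.89 / 0.13 = 6.8462

6.8462


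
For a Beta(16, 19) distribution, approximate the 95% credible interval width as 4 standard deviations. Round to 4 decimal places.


Variance of Beta(a,b) = ab / ((a+b)^2 * (a+b+1))
= 16*19 / ((35)^2 * 36)
= 0.0069
SD = sqrt(0.0069) = 0.083
Width = 4 * SD = 0.3321

0.3321


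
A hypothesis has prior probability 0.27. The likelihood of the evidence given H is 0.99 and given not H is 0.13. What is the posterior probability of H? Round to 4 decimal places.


Using Bayes' theorem:
P(E) = 0.27 * 0.99 + 0.73 * 0.13
P(E) = 0.3622
P(H|E) = (0.27 * 0.99) / 0.3622 = 0.738

0.738


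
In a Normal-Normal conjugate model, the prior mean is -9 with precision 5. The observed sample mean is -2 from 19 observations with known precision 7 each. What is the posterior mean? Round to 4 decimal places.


Posterior precision = tau0 + n*tau = 5 + 19*7 = 138
Posterior mean = (tau0*mu0 + n*tau*xbar) / posterior_precision
= (5*-9 + 19*7*-2) / 138
= -311 / 138 = -2.2536

-2.2536


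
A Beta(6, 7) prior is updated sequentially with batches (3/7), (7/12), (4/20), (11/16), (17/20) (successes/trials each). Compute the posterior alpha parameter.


Sequential conjugate updating is equivalent to a single batch update.
Total successes across all batches = 42
alpha_posterior = alpha_prior + total_successes = 6 + 42
= 48

48


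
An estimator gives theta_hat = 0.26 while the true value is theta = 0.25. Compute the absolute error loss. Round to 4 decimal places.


The absolute error loss is |theta_hat - theta|
= |0.26 - 0.25|
= 0.01

0.01


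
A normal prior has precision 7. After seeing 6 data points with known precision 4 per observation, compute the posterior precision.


In the conjugate normal model, precisions add:
tau_posterior = tau_prior + n * tau_data
= 7 + 6*4 = 31

31


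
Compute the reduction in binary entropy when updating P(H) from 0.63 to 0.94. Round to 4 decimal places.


H_before = -p*log2(p) - (1-p)*log2(1-p) for p=0.63: 0.9507
H_after for p=0.94: 0.3274
Reduction = 0.9507 - 0.3274 = 0.6232

0.6232


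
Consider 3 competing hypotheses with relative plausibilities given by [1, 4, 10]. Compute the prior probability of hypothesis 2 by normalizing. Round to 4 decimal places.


Sum of weights = 1 + 4 + 10 = 15
Normalized prior for H2 = 4 / 15
= 0.2667

0.2667


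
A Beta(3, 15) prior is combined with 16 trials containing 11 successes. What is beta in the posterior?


In conjugate updating:
beta_posterior = beta_prior + (n - k)
= 15 + (16 - 11)
= 15 + 5 = 20

20


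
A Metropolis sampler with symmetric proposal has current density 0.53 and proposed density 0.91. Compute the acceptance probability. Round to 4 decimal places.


For symmetric proposals, acceptance = min(1, pi(x*)/pi(x))
= min(1, 0.91/0.53)
= min(1, 1.717) = 1.0

1.0


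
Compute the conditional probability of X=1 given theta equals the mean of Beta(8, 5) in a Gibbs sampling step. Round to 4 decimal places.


Mean of Beta(8, 5) = 0.6154
P(X=1 | theta=0.6154) = 0.6154

0.6154


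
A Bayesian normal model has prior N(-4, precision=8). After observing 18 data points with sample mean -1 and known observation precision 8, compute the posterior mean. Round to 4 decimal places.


Posterior mean = (prior_precision * prior_mean + n * data_precision * data_mean) / (prior_precision + n * data_precision)
Numerator = 8*-4 + 18*8*-1 = -176
Denominator = 8 + 18*8 = 152
Posterior mean = -1.1579

-1.1579


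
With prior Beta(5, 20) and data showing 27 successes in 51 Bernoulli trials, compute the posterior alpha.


Conjugate update: alpha_posterior = alpha_prior + k
= 5 + 27 = 32

32


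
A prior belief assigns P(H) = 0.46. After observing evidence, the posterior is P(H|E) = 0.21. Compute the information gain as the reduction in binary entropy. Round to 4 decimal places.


H(prior) = -0.46*log2(0.46) - 0.54*log2(0.54)
= 0.9954
H(post) = -0.21*log2(0.21) - 0.79*log2(0.79)
= 0.7415
IG = 0.9954 - 0.7415 = 0.2539

0.2539


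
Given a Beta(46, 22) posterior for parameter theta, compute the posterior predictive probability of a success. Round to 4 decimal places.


For a Beta-Bernoulli model, the predictive probability is the mean:
P(success) = 46/(46+22) = 46/68 = 0.6765

0.6765


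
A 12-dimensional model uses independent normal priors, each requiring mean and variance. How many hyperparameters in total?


Per parameter: 2 (mean and variance).
Total = 12 * 2 = 24

24


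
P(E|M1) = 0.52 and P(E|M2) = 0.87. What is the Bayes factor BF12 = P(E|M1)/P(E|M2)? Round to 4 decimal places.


Bayes factor BF12 = P(E|M1) / P(E|M2)
= 0.52 / 0.87
= 0.5977

0.5977


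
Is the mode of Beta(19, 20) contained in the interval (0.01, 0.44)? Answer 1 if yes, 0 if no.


Mode = (a-1)/(a+b-2) = 18/37 = 0.4865
Interval: (0.01, 0.44)
Contains mode? 0

0


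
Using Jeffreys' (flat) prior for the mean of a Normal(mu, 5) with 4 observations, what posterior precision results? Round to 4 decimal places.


Flat prior means prior precision is 0.
Posterior precision = n / sigma^2 = 4/5 = 0.8

0.8


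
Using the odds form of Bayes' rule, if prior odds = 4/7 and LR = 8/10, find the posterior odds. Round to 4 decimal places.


Bayes' rule in odds form: posterior odds = prior odds * LR
= (4 * 8) / (7 * 10)
= 32/70 = 0.4571

0.4571


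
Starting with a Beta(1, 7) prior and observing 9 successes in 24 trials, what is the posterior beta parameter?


Posterior beta = prior beta + failures
Failures = 24 - 9 = 15
beta_post = 7 + 15 = 22

22


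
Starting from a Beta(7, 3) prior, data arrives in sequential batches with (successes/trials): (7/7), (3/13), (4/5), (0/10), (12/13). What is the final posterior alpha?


In sequential Bayesian updating, we sum all successes.
Total successes = 26
Final alpha = 7 + 26 = 33

33


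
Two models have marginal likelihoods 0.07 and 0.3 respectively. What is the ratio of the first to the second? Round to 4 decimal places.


Evidence ratio = 0.07 / 0.3
= 0.2333

0.2333


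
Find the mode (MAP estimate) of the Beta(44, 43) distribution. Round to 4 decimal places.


For Beta(a,b) with a,b > 1:
Mode = (a-1)/(a+b-2) = (44-1)/(87-2)
= 43/85 = 0.5059

0.5059


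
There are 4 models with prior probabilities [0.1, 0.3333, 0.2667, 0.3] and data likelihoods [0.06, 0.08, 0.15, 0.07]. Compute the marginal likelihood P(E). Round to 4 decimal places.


P(E) = sum over models of P(M_i) * P(E|M_i)
= 0.1*0.06 + 0.3333*0.08 + 0.2667*0.15 + 0.3*0.07
= 0.0937

0.0937


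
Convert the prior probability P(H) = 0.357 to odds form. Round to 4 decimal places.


P(not H) = 1 - 0.357 = 0.643
Odds = 0.357 / 0.643 = 0.5552

0.5552


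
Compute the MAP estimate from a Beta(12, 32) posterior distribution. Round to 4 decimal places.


MAP = mode of Beta distribution
= (alpha - 1)/(alpha + beta - 2)
= (12-1)/(12+32-2)
= 11/42 = 0.2619

0.2619


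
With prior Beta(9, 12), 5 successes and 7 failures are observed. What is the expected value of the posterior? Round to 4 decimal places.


Posterior = Beta(14, 19)
E[theta] = alpha/(alpha+beta)
= 14/33 = 0.4242

0.4242


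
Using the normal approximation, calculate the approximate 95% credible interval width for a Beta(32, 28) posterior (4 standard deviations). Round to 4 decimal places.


Var(Beta) = 32*28/(60^2 * 61) = 0.0041
SD = 0.0639
Width ~ 4*SD = 0.2555

0.2555


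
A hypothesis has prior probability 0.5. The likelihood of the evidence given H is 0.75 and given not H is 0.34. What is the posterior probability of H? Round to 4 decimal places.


Using Bayes' theorem:
P(E) = 0.5 * 0.75 + 0.5 * 0.34
P(E) = 0.545
P(H|E) = (0.5 * 0.75) / 0.545 = 0.6881

0.6881


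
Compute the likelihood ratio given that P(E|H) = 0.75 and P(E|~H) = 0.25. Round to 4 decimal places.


LR = P(E|H) / P(E|~H)
= 0.75 / 0.25 = 3.0

3.0


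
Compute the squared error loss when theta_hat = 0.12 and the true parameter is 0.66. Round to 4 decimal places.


L = (theta_hat - theta_true)^2
= (0.12 - 0.66)^2
= -0.54^2 = 0.2916

0.2916


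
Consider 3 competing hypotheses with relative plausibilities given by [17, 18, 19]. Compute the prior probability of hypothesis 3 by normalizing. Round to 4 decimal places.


Sum of weights = 17 + 18 + 19 = 54
Normalized prior for H3 = 19 / 54
= 0.3519

0.3519


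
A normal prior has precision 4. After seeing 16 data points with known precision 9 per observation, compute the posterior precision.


In the conjugate normal model, precisions add:
tau_posterior = tau_prior + n * tau_data
= 4 + 16*9 = 148

148


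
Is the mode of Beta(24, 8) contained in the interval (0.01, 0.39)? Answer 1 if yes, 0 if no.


Mode = (a-1)/(a+b-2) = 23/30 = 0.7667
Interval: (0.01, 0.39)
Contains mode? 0

0


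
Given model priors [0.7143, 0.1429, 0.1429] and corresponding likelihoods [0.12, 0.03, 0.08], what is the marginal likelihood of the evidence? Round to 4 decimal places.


P(E) = sum_i P(M_i) P(E|M_i)
= 0.0857 + 0.0043 + 0.0114
= 0.1014

0.1014


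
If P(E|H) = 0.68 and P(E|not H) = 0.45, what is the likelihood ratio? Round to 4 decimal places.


Likelihood ratio = P(E|H) / P(E|not H)
= 0.68 / 0.45
= 1.5111

1.5111


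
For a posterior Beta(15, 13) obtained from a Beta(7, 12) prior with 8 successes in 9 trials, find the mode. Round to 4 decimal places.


Mode = (alpha - 1) / (alpha + beta - 2)
= 14 / 26
= 0.5385

0.5385


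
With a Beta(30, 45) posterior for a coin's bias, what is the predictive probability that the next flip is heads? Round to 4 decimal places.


The predictive probability equals the posterior mean.
P(next = heads) = alpha / (alpha + beta)
= 30 / 75 = 0.4

0.4


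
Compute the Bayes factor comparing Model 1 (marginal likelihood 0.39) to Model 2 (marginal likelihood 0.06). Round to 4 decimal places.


BF12 = marginal likelihood of M1 / marginal likelihood of M2
= 0.39/0.06
= 6.5

6.5


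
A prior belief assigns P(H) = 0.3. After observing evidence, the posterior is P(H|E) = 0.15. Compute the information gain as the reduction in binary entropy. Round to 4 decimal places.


H(prior) = -0.3*log2(0.3) - 0.7*log2(0.7)
= 0.8813
H(post) = -0.15*log2(0.15) - 0.85*log2(0.85)
= 0.6098
IG = 0.8813 - 0.6098 = 0.2715

0.2715


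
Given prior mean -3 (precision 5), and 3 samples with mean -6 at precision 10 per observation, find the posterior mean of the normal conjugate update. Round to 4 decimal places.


The posterior mean is a precision-weighted average of prior and data.
Post. prec. = 5 + 30 = 35
Post. mean = (-15 + -180)/35 = -195/35 = -5.5714

-5.5714


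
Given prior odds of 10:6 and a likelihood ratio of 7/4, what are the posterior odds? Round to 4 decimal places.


Posterior odds = prior odds * LR
Prior odds = 10/6 = 1.6667
LR = 7/4 = 1.75
Posterior odds = 1.6667 * 1.75 = 2.9167

2.9167


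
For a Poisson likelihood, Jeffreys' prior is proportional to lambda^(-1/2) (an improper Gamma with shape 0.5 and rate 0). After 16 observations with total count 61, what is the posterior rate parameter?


Jeffreys' prior for Poisson is proportional to lambda^(-1/2).
Posterior is Gamma(0.5 + S, 0 + n) = Gamma(0.5 + 61, 16).
Posterior rate = 0 + n = 16

16.0


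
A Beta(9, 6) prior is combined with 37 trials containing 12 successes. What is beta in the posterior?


In conjugate updating:
beta_posterior = beta_prior + (n - k)
= 6 + (37 - 12)
= 6 + 25 = 31

31


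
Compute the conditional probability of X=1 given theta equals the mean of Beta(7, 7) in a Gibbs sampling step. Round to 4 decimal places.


Mean of Beta(7, 7) = 0.5
P(X=1 | theta=0.5) = 0.5

0.5


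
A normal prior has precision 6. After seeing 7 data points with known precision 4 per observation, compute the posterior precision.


In the conjugate normal model, precisions add:
tau_posterior = tau_prior + n * tau_data
= 6 + 7*4 = 34

34


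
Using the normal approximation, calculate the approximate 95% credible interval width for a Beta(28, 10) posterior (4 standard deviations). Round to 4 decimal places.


Var(Beta) = 28*10/(38^2 * 39) = 0.005
SD = 0.0705
Width ~ 4*SD = 0.282

0.282


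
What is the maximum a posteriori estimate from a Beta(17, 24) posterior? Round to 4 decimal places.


The MAP estimate equals the mode of the distribution.
Mode of Beta(a,b) = (a-1)/(a+b-2)
= 16/39
= 0.4103

0.4103


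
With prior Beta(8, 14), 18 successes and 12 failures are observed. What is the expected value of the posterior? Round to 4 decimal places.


Posterior = Beta(26, 26)
E[theta] = alpha/(alpha+beta)
= 26/52 = 0.5

0.5


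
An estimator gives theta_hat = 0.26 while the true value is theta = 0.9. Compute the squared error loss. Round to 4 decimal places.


The squared error loss is (theta_hat - theta)^2
= (0.26 - 0.9)^2
= (-0.64)^2 = 0.4096

0.4096


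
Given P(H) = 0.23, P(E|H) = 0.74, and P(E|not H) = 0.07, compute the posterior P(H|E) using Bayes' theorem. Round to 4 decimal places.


By Bayes' theorem: P(H|E) = P(E|H)*P(H) / P(E)
P(E) = P(E|H)*P(H) + P(E|not H)*P(not H)
P(E) = 0.74*0.23 + 0.07*0.77 = 0.2241
P(H|E) = 0.74*0.23 / 0.2241 = 0.7595

0.7595


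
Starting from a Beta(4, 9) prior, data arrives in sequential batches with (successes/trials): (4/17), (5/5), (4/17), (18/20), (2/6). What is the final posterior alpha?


In sequential Bayesian updating, we sum all successes.
Total successes = 33
Final alpha = 4 + 33 = 37

37


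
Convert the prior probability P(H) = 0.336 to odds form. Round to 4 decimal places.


P(not H) = 1 - 0.336 = 0.664
Odds = 0.336 / 0.664 = 0.506

0.506


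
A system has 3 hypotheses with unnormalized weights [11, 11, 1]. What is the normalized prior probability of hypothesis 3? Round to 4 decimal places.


The normalized prior is the weight divided by the total.
Total weight = 23
P(H3) = 1 / 23 = 0.0435

0.0435


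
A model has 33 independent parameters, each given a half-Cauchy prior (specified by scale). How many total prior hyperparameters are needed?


Each half-Cauchy prior needs 1 hyperparameter (scale).
Total = 1 * 33 = 33

33


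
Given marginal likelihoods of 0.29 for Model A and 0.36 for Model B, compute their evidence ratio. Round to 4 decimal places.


Ratio = ML(A) / ML(B) = 0.29/0.36
= 0.8056

0.8056


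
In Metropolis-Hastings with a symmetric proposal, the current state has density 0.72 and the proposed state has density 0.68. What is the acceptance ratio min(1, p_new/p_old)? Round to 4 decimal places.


Ratio = p_new / p_old = 0.68 / 0.72 = 0.9444
Acceptance = min(1, 0.9444) = 0.9444

0.9444


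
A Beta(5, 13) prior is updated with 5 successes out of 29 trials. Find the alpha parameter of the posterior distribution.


In the Beta-Binomial conjugate update:
alpha_post = alpha_prior + successes
= 5 + 5
= 10

10


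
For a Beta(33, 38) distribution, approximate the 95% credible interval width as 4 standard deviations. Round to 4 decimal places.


Variance of Beta(a,b) = ab / ((a+b)^2 * (a+b+1))
= 33*38 / ((71)^2 * 72)
= 0.0035
SD = sqrt(0.0035) = 0.0588
Width = 4 * SD = 0.2351

0.2351


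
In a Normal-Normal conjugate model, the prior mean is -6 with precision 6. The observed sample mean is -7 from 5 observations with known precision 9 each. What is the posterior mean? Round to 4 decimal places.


Posterior precision = tau0 + n*tau = 6 + 5*9 = 51
Posterior mean = (tau0*mu0 + n*tau*xbar) / posterior_precision
= (6*-6 + 5*9*-7) / 51
= -351 / 51 = -6.8824

-6.8824


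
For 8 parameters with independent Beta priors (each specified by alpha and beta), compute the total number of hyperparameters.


A Beta prior has 2 hyperparameters per parameter.
Total = 8 * 2 = 16

16


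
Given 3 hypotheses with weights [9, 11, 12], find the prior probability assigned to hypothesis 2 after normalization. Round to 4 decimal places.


To normalize, divide each weight by the sum of all weights.
Sum = 32
Prior(H2) = 11/32 = 0.3438

0.3438


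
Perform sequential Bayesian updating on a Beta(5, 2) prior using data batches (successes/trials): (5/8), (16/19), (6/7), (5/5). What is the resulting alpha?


Accumulate successes: 32
Posterior alpha = prior alpha + sum of successes
= 5 + 32 = 37

37


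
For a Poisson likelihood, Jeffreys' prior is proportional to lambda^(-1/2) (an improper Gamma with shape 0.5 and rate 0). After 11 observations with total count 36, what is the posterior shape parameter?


Jeffreys' prior for Poisson is proportional to lambda^(-1/2).
Posterior is Gamma(0.5 + S, 0 + n) = Gamma(0.5 + 36, 11).
Posterior shape = 0.5 + S = 0.5 + 36 = 36.5

36.5


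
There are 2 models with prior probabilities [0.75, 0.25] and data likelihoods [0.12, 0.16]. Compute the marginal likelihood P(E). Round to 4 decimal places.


P(E) = sum over models of P(M_i) * P(E|M_i)
= 0.75*0.12 + 0.25*0.16
= 0.13

0.13


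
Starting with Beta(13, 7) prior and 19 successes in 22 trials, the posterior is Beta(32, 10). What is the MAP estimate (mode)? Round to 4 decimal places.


The mode of Beta(a, b) when a > 1 and b > 1 is (a-1)/(a+b-2)
= (32 - 1) / (32 + 10 - 2)
= 31 / 40
= 0.775

0.775


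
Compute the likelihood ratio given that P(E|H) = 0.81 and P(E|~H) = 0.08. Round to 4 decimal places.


LR = P(E|H) / P(E|~H)
= 0.81 / 0.08 = 10.125

10.125


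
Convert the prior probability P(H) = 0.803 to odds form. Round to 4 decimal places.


P(not H) = 1 - 0.803 = 0.197
Odds = 0.803 / 0.197 = 4.0761

4.0761


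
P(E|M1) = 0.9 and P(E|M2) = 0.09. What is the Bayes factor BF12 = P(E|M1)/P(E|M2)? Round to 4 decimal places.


Bayes factor BF12 = P(E|M1) / P(E|M2)
= 0.9 / 0.09
= 10.0

10.0


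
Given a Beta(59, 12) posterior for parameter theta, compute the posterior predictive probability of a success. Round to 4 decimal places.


For a Beta-Bernoulli model, the predictive probability is the mean:
P(success) = 59/(59+12) = 59/71 = 0.831

0.831


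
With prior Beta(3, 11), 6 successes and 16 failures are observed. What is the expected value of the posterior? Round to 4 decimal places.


Posterior = Beta(9, 27)
E[theta] = alpha/(alpha+beta)
= 9/36 = 0.25

0.25


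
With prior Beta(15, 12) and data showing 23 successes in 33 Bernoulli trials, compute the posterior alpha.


Conjugate update: alpha_posterior = alpha_prior + k
= 15 + 23 = 38

38


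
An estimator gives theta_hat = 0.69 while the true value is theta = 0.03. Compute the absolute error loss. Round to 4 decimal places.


The absolute error loss is |theta_hat - theta|
= |0.69 - 0.03|
= 0.66

0.66


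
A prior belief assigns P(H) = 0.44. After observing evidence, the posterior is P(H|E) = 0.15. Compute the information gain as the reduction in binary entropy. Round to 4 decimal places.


H(prior) = -0.44*log2(0.44) - 0.56*log2(0.56)
= 0.9896
H(post) = -0.15*log2(0.15) - 0.85*log2(0.85)
= 0.6098
IG = 0.9896 - 0.6098 = 0.3797

0.3797


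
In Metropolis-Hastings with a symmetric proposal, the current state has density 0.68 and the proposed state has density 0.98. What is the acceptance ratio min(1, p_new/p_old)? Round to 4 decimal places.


Ratio = p_new / p_old = 0.98 / 0.68 = 1.4412
Acceptance = min(1, 1.4412) = 1.0

1.0


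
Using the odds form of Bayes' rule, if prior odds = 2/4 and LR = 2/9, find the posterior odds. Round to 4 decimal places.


Bayes' rule in odds form: posterior odds = prior odds * LR
= (2 * 2) / (4 * 9)
= 4/36 = 0.1111

0.1111


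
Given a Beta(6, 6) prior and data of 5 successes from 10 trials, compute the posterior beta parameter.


Number of failures = 10 - 5 = 5
Posterior beta = 6 + 5 = 11

11


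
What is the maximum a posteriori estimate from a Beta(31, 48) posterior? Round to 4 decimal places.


The MAP estimate equals the mode of the distribution.
Mode of Beta(a,b) = (a-1)/(a+b-2)
= 30/77
= 0.3896

0.3896


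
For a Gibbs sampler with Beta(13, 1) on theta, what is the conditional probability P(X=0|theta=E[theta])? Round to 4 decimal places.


E[theta] = 13/(13+1) = 0.9286
P(X=0|theta) = 1 - theta = 0.0714

0.0714


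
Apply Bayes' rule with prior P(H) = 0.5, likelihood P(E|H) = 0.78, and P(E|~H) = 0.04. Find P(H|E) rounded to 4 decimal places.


Step 1: Compute marginal P(E) = P(E|H)P(H) + P(E|~H)P(~H)
= 0.78*0.5 + 0.04*0.5 = 0.41
Step 2: P(H|E) = P(E|H)P(H)/P(E) = 0.39/0.41
= 0.9512

0.9512


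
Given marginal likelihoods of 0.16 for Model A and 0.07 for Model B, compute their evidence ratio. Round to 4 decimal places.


Ratio = ML(A) / ML(B) = 0.16/0.07
= 2.2857

2.2857


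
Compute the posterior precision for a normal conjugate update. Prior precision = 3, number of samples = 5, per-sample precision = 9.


tau_post = tau_0 + n * tau
= 3 + 5 * 9 = 48

48


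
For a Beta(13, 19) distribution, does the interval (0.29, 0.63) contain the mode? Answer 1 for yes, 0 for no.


Mode of Beta(a,b) = (a-1)/(a+b-2)
= (13-1)/(13+19-2) = 0.4
Check: 0.29 <= 0.4 <= 0.63?
Result: 1

1


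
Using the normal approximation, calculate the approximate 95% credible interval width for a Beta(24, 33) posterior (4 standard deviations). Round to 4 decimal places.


Var(Beta) = 24*33/(57^2 * 58) = 0.0042
SD = 0.0648
Width ~ 4*SD = 0.2593

0.2593


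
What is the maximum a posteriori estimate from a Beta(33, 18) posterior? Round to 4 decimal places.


The MAP estimate equals the mode of the distribution.
Mode of Beta(a,b) = (a-1)/(a+b-2)
= 32/49
= 0.6531

0.6531


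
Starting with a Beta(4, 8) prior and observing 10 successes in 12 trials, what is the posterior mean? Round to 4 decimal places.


Posterior parameters: alpha = 4 + 10 = 14
beta = 8 + 2 = 10
Posterior mean = alpha / (alpha + beta) = 14 / 24
= 0.5833

0.5833


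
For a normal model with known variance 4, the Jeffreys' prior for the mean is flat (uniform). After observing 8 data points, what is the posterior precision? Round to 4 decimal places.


Jeffreys' prior for normal mean (known variance) is flat.
Prior precision = 0.
Posterior precision = prior_prec + n/sigma^2 = 0 + 8/4
= 2.0

2.0


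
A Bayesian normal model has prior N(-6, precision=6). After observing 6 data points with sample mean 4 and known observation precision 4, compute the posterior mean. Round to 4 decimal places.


Posterior mean = (prior_precision * prior_mean + n * data_precision * data_mean) / (prior_precision + n * data_precision)
Numerator = 6*-6 + 6*4*4 = 60
Denominator = 6 + 6*4 = 30
Posterior mean = 2.0

2.0


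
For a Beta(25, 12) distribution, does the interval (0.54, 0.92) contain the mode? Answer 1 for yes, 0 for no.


Mode of Beta(a,b) = (a-1)/(a+b-2)
= (25-1)/(25+12-2) = 0.6857
Check: 0.54 <= 0.6857 <= 0.92?
Result: 1

1


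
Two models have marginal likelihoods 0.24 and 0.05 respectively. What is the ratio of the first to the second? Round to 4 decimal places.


Evidence ratio = 0.24 / 0.05
= 4.8

4.8


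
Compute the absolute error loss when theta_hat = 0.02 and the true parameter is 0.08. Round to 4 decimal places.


L = |theta_hat - theta_true|
= |0.02 - 0.08| = 0.06

0.06


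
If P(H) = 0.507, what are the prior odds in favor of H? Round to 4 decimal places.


Prior odds = P(H) / (1 - P(H))
= 0.507 / 0.493
= 1.0284

1.0284


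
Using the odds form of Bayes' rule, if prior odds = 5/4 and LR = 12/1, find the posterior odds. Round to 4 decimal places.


Bayes' rule in odds form: posterior odds = prior odds * LR
= (5 * 12) / (4 * 1)
= 60/4 = 15.0

15.0


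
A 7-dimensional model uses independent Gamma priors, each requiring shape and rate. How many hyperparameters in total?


Per parameter: 2 (shape and rate).
Total = 7 * 2 = 14

14


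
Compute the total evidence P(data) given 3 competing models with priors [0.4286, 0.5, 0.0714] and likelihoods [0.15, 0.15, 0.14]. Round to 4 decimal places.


Marginal likelihood = sum P(model_i) * P(data|model_i)
Model 1: 0.4286 * 0.15 = 0.0643
Model 2: 0.5 * 0.15 = 0.075
Model 3: 0.0714 * 0.14 = 0.01
Total = 0.1493

0.1493


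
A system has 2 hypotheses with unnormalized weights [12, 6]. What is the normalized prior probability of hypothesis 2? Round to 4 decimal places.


The normalized prior is the weight divided by the total.
Total weight = 18
P(H2) = 6 / 18 = 0.3333

0.3333


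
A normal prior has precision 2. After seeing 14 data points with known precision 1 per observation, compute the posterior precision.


In the conjugate normal model, precisions add:
tau_posterior = tau_prior + n * tau_data
= 2 + 14*1 = 16

16


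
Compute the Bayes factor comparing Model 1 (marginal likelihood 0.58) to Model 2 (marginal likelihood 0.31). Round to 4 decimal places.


BF12 = marginal likelihood of M1 / marginal likelihood of M2
= 0.58/0.31
= 1.871

1.871


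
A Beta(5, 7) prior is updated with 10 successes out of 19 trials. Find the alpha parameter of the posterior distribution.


In the Beta-Binomial conjugate update:
alpha_post = alpha_prior + successes
= 5 + 10
= 15

15


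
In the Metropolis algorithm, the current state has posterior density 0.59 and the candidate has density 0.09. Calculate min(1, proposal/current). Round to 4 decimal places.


Ratio = 0.09/0.59 = 0.1525
Acceptance probability = min(1, 0.1525)
= 0.1525

0.1525


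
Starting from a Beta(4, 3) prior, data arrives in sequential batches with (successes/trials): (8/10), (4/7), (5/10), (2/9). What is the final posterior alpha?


In sequential Bayesian updating, we sum all successes.
Total successes = 19
Final alpha = 4 + 19 = 23

23


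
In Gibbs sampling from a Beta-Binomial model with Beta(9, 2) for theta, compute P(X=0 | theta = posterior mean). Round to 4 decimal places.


Posterior mean = alpha/(alpha+beta) = 9/11 = 0.8182
P(X=0|theta=mean) = 1 - theta = 0.1818

0.1818


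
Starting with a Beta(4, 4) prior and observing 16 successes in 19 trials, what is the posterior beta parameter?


Posterior beta = prior beta + failures
Failures = 19 - 16 = 3
beta_post = 4 + 3 = 7

7


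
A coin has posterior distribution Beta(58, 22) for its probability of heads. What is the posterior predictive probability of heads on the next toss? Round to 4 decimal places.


Posterior predictive = E[theta] = alpha/(alpha+beta)
= 58/80
= 0.725

0.725


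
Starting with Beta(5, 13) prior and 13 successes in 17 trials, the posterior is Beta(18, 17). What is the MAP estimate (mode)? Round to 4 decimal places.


The mode of Beta(a, b) when a > 1 and b > 1 is (a-1)/(a+b-2)
= (18 - 1) / (18 + 17 - 2)
= 17 / 33
= 0.5152

0.5152


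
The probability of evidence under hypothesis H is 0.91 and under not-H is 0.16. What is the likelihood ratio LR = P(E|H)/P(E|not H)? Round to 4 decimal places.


LR = 0.91 / 0.16
= 5.6875

5.6875


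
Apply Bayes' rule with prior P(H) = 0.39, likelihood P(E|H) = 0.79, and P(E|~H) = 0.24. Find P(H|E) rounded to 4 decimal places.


Step 1: Compute marginal P(E) = P(E|H)P(H) + P(E|~H)P(~H)
= 0.79*0.39 + 0.24*0.61 = 0.4545
Step 2: P(H|E) = P(E|H)P(H)/P(E) = 0.3081/0.4545
= 0.6779

0.6779


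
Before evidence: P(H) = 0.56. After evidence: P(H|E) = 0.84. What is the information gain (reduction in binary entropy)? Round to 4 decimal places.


Prior entropy = 0.9896
Posterior entropy = 0.6343
Information gain = 0.9896 - 0.6343 = 0.3553

0.3553


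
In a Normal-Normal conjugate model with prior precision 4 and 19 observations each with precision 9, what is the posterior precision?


Posterior precision = prior precision + n * observation precision
= 4 + 19 * 9
= 4 + 171 = 175

175


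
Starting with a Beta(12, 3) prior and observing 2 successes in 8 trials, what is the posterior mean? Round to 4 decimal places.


Posterior parameters: alpha = 12 + 2 = 14
beta = 3 + 6 = 9
Posterior mean = alpha / (alpha + beta) = 14 / 23
= 0.6087

0.6087


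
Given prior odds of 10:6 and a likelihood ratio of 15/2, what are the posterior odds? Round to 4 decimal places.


Posterior odds = prior odds * LR
Prior odds = 10/6 = 1.6667
LR = 15/2 = 7.5
Posterior odds = 1.6667 * 7.5 = 12.5

12.5


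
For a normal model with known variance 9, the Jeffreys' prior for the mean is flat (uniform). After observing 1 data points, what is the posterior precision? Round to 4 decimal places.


Jeffreys' prior for normal mean (known variance) is flat.
Prior precision = 0.
Posterior precision = prior_prec + n/sigma^2 = 0 + 1/9
= 0.1111

0.1111


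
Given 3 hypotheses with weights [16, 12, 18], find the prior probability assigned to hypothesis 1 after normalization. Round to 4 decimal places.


To normalize, divide each weight by the sum of all weights.
Sum = 46
Prior(H1) = 16/46 = 0.3478

0.3478


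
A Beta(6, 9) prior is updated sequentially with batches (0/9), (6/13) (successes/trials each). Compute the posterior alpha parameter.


Sequential conjugate updating is equivalent to a single batch update.
Total successes across all batches = 6
alpha_posterior = alpha_prior + total_successes = 6 + 6
= 12

12


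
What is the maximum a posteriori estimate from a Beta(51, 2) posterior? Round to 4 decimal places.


The MAP estimate equals the mode of the distribution.
Mode of Beta(a,b) = (a-1)/(a+b-2)
= 50/51
= 0.9804

0.9804


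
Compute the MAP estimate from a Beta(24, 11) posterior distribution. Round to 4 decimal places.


MAP = mode of Beta distribution
= (alpha - 1)/(alpha + beta - 2)
= (24-1)/(24+11-2)
= 23/33 = 0.697

0.697


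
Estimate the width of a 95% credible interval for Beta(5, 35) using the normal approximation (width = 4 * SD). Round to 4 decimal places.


For Beta(a,b): Var = ab/((a+b)^2(a+b+1))
Var = 0.0027, SD = 0.0516
Approximate 95% CI width = 4 * 0.0516 = 0.2066

0.2066


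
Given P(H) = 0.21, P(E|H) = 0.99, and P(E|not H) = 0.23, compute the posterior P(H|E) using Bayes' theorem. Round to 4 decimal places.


By Bayes' theorem: P(H|E) = P(E|H)*P(H) / P(E)
P(E) = P(E|H)*P(H) + P(E|not H)*P(not H)
P(E) = 0.99*0.21 + 0.23*0.79 = 0.3896
P(H|E) = 0.99*0.21 / 0.3896 = 0.5336

0.5336


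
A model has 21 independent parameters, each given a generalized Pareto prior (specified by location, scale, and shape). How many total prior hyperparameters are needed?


Each generalized Pareto prior needs 3 hyperparameters (location, scale, and shape).
Total = 3 * 21 = 63

63


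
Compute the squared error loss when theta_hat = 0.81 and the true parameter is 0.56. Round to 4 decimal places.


L = (theta_hat - theta_true)^2
= (0.81 - 0.56)^2
= 0.25^2 = 0.0625

0.0625


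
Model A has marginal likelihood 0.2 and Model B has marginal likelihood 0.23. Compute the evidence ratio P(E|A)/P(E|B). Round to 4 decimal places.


Evidence ratio = P(E|A) / P(E|B)
= 0.2 / 0.23
= 0.8696

0.8696


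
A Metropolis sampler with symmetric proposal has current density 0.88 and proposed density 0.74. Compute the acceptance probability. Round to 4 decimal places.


For symmetric proposals, acceptance = min(1, pi(x*)/pi(x))
= min(1, 0.74/0.88)
= min(1, 0.8409) = 0.8409

0.8409


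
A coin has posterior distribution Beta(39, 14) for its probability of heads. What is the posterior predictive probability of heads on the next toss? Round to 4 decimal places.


Posterior predictive = E[theta] = alpha/(alpha+beta)
= 39/53
= 0.7358

0.7358


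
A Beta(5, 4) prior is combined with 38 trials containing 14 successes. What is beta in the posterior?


In conjugate updating:
beta_posterior = beta_prior + (n - k)
= 4 + (38 - 14)
= 4 + 24 = 28

28


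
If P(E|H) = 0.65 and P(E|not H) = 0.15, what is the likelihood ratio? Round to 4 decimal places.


Likelihood ratio = P(E|H) / P(E|not H)
= 0.65 / 0.15
= 4.3333

4.3333


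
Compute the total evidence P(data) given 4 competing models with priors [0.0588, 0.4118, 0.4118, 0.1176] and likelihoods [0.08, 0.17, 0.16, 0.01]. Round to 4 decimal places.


Marginal likelihood = sum P(model_i) * P(data|model_i)
Model 1: 0.0588 * 0.08 = 0.0047
Model 2: 0.4118 * 0.17 = 0.07
Model 3: 0.4118 * 0.16 = 0.0659
Model 4: 0.1176 * 0.01 = 0.0012
Total = 0.1418

0.1418


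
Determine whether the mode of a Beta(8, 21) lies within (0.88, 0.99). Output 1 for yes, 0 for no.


First find the mode: (a-1)/(a+b-2) = 0.2593
Is 0.2593 in (0.88, 0.99)? 0

0


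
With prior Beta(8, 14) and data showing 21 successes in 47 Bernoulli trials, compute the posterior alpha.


Conjugate update: alpha_posterior = alpha_prior + k
= 8 + 21 = 29

29


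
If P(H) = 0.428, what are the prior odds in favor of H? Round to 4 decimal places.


Prior odds = P(H) / (1 - P(H))
= 0.428 / 0.572
= 0.7483

0.7483


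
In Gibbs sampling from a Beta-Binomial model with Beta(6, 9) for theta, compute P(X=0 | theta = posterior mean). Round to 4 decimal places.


Posterior mean = alpha/(alpha+beta) = 6/15 = 0.4
P(X=0|theta=mean) = 1 - theta = 0.6

0.6


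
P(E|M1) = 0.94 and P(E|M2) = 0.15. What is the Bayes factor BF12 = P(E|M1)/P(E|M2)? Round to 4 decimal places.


Bayes factor BF12 = P(E|M1) / P(E|M2)
= 0.94 / 0.15
= 6.2667

6.2667


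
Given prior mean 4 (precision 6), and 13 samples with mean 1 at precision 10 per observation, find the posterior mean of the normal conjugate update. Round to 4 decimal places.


The posterior mean is a precision-weighted average of prior and data.
Post. prec. = 6 + 130 = 136
Post. mean = (24 + 130)/136 = 154/136 = 1.1324

1.1324


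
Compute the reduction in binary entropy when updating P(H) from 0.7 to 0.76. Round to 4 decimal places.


H_before = -p*log2(p) - (1-p)*log2(1-p) for p=0.7: 0.8813
H_after for p=0.76: 0.795
Reduction = 0.8813 - 0.795 = 0.0863

0.0863


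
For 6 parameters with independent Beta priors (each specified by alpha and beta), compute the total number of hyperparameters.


A Beta prior has 2 hyperparameters per parameter.
Total = 6 * 2 = 12

12


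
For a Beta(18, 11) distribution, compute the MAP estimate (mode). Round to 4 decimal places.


MAP = mode = (a-1)/(a+b-2)
= (18-1)/(18+11-2)
= 17/27 = 0.6296

0.6296


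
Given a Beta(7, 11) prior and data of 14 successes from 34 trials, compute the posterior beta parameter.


Number of failures = 34 - 14 = 20
Posterior beta = 11 + 20 = 31

31


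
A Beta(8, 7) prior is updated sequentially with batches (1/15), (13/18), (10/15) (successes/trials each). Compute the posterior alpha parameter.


Sequential conjugate updating is equivalent to a single batch update.
Total successes across all batches = 24
alpha_posterior = alpha_prior + total_successes = 8 + 24
= 32

32


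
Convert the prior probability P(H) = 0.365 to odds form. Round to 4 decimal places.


P(not H) = 1 - 0.365 = 0.635
Odds = 0.365 / 0.635 = 0.5748

0.5748


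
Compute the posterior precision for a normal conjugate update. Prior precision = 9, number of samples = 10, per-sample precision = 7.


tau_post = tau_0 + n * tau
= 9 + 10 * 7 = 79

79


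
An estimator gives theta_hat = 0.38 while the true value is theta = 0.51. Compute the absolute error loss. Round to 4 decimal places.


The absolute error loss is |theta_hat - theta|
= |0.38 - 0.51|
= 0.13

0.13


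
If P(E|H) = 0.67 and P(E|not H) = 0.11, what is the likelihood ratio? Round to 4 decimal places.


Likelihood ratio = P(E|H) / P(E|not H)
= 0.67 / 0.11
= 6.0909

6.0909


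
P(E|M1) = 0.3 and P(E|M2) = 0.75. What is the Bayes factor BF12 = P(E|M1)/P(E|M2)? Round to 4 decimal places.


Bayes factor BF12 = P(E|M1) / P(E|M2)
= 0.3 / 0.75
= 0.4

0.4


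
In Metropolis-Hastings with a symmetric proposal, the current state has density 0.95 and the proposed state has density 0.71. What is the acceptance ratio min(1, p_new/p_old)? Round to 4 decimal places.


Ratio = p_new / p_old = 0.71 / 0.95 = 0.7474
Acceptance = min(1, 0.7474) = 0.7474

0.7474


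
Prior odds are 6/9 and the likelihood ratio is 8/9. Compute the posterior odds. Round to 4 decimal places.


Posterior odds = prior odds * likelihood ratio
= (6/9) * (8/9)
= 48 / 81
= 0.5926

0.5926


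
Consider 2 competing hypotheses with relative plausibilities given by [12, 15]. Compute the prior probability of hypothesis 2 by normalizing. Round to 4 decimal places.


Sum of weights = 12 + 15 = 27
Normalized prior for H2 = 15 / 27
= 0.5556

0.5556
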